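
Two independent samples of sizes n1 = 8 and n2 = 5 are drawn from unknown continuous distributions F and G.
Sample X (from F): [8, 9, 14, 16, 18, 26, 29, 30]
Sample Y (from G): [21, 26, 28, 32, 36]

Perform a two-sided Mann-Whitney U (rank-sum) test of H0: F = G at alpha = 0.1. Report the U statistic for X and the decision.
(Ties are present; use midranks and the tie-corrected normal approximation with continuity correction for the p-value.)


Step 1: Combine and sort all 13 observations; assign midranks.
sorted (value, group): (8,X), (9,X), (14,X), (16,X), (18,X), (21,Y), (26,X), (26,Y), (28,Y), (29,X), (30,X), (32,Y), (36,Y)
ranks: 8->1, 9->2, 14->3, 16->4, 18->5, 21->6, 26->7.5, 26->7.5, 28->9, 29->10, 30->11, 32->12, 36->13
Step 2: Rank sum for X: R1 = 1 + 2 + 3 + 4 + 5 + 7.5 + 10 + 11 = 43.5.
Step 3: U_X = R1 - n1(n1+1)/2 = 43.5 - 8*9/2 = 43.5 - 36 = 7.5.
       U_Y = n1*n2 - U_X = 40 - 7.5 = 32.5.
Step 4: Ties are present, so use the tie-corrected normal approximation (with continuity correction) for the p-value.
Step 5: p-value = 0.078571; compare to alpha = 0.1. reject H0.

U_X = 7.5, p = 0.078571, reject H0 at alpha = 0.1.


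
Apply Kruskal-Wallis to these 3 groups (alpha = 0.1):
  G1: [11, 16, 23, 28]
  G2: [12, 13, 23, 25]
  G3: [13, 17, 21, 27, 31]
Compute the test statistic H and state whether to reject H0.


Step 1: Combine all N = 13 observations and assign midranks.
sorted (value, group, rank): (11,G1,1), (12,G2,2), (13,G2,3.5), (13,G3,3.5), (16,G1,5), (17,G3,6), (21,G3,7), (23,G1,8.5), (23,G2,8.5), (25,G2,10), (27,G3,11), (28,G1,12), (31,G3,13)
Step 2: Sum ranks within each group.
R_1 = 26.5 (n_1 = 4)
R_2 = 24 (n_2 = 4)
R_3 = 40.5 (n_3 = 5)
Step 3: H = 12/(N(N+1)) * sum(R_i^2/n_i) - 3(N+1)
     = 12/(13*14) * (26.5^2/4 + 24^2/4 + 40.5^2/5) - 3*14
     = 0.065934 * 647.612 - 42
     = 0.699725.
Step 4: Ties present; correction factor C = 1 - 12/(13^3 - 13) = 0.994505. Corrected H = 0.699725 / 0.994505 = 0.703591.
Step 5: Under H0, H ~ chi^2(2); p-value = 0.703424.
Step 6: alpha = 0.1. fail to reject H0.

H = 0.7036, df = 2, p = 0.703424, fail to reject H0.


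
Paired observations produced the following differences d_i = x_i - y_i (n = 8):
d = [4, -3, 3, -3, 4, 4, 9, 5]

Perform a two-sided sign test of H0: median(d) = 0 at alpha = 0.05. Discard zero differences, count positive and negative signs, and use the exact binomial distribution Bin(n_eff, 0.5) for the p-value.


Step 1: Discard zero differences. Original n = 8; n_eff = number of nonzero differences = 8.
Nonzero differences (with sign): +4, -3, +3, -3, +4, +4, +9, +5
Step 2: Count signs: positive = 6, negative = 2.
Step 3: Under H0: P(positive) = 0.5, so the number of positives S ~ Bin(8, 0.5).
Step 4: Two-sided exact p-value = sum of Bin(8,0.5) probabilities at or below the observed probability = 0.289062.
Step 5: alpha = 0.05. fail to reject H0.

n_eff = 8, pos = 6, neg = 2, p = 0.289062, fail to reject H0.


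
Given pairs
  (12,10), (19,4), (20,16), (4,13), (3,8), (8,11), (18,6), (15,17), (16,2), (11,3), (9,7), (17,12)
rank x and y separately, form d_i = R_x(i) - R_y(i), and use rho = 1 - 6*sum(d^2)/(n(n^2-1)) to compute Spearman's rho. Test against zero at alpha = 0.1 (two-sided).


Step 1: Rank x and y separately (midranks; no ties here).
rank(x): 12->6, 19->11, 20->12, 4->2, 3->1, 8->3, 18->10, 15->7, 16->8, 11->5, 9->4, 17->9
rank(y): 10->7, 4->3, 16->11, 13->10, 8->6, 11->8, 6->4, 17->12, 2->1, 3->2, 7->5, 12->9
Step 2: d_i = R_x(i) - R_y(i); compute d_i^2.
  (6-7)^2=1, (11-3)^2=64, (12-11)^2=1, (2-10)^2=64, (1-6)^2=25, (3-8)^2=25, (10-4)^2=36, (7-12)^2=25, (8-1)^2=49, (5-2)^2=9, (4-5)^2=1, (9-9)^2=0
sum(d^2) = 300.
Step 3: rho = 1 - 6*300 / (12*(12^2 - 1)) = 1 - 1800/1716 = -0.048951.
Step 4: Under H0, t = rho * sqrt((n-2)/(1-rho^2)) = -0.1550 ~ t(10).
Step 5: Two-sided p-value from the t-distribution with 10 df = 0.879919.
Step 6: alpha = 0.1. fail to reject H0.

rho = -0.0490, p = 0.879919, fail to reject H0 at alpha = 0.1.


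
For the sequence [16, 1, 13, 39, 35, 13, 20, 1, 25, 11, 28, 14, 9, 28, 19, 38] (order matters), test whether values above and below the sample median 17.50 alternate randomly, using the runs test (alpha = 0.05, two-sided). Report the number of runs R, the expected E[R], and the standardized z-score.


Step 1: Compute median = 17.50; label A = above, B = below.
Labels in order: BBBAABABABABBAAA  (n_A = 8, n_B = 8)
Step 2: Count runs R = 10.
Step 3: Under H0 (random ordering), E[R] = 2*n_A*n_B/(n_A+n_B) + 1 = 2*8*8/16 + 1 = 9.0000.
        Var[R] = 2*n_A*n_B*(2*n_A*n_B - n_A - n_B) / ((n_A+n_B)^2 * (n_A+n_B-1)) = 14336/3840 = 3.7333.
        SD[R] = 1.9322.
Step 4: Continuity-corrected z = (R - 0.5 - E[R]) / SD[R] = (10 - 0.5 - 9.0000) / 1.9322 = 0.2588.
Step 5: Two-sided p-value via normal approximation = 2*(1 - Phi(|z|)) = 0.795809.
Step 6: alpha = 0.05. fail to reject H0.

R = 10, z = 0.2588, p = 0.795809, fail to reject H0.


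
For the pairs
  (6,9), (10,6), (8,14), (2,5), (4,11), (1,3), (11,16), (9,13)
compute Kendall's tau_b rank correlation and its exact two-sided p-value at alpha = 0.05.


Step 1: Enumerate the 28 unordered pairs (i,j) with i<j and classify each by sign(x_j-x_i) * sign(y_j-y_i).
  (1,2):dx=+4,dy=-3->D; (1,3):dx=+2,dy=+5->C; (1,4):dx=-4,dy=-4->C; (1,5):dx=-2,dy=+2->D
  (1,6):dx=-5,dy=-6->C; (1,7):dx=+5,dy=+7->C; (1,8):dx=+3,dy=+4->C; (2,3):dx=-2,dy=+8->D
  (2,4):dx=-8,dy=-1->C; (2,5):dx=-6,dy=+5->D; (2,6):dx=-9,dy=-3->C; (2,7):dx=+1,dy=+10->C
  (2,8):dx=-1,dy=+7->D; (3,4):dx=-6,dy=-9->C; (3,5):dx=-4,dy=-3->C; (3,6):dx=-7,dy=-11->C
  (3,7):dx=+3,dy=+2->C; (3,8):dx=+1,dy=-1->D; (4,5):dx=+2,dy=+6->C; (4,6):dx=-1,dy=-2->C
  (4,7):dx=+9,dy=+11->C; (4,8):dx=+7,dy=+8->C; (5,6):dx=-3,dy=-8->C; (5,7):dx=+7,dy=+5->C
  (5,8):dx=+5,dy=+2->C; (6,7):dx=+10,dy=+13->C; (6,8):dx=+8,dy=+10->C; (7,8):dx=-2,dy=-3->C
Step 2: C = 22, D = 6, total pairs = 28.
Step 3: tau = (C - D)/(n(n-1)/2) = (22 - 6)/28 = 0.571429.
Step 4: Exact two-sided p-value (enumerate n! = 40320 permutations of y under H0): p = 0.061012.
Step 5: alpha = 0.05. fail to reject H0.

tau_b = 0.5714 (C=22, D=6), p = 0.061012, fail to reject H0.


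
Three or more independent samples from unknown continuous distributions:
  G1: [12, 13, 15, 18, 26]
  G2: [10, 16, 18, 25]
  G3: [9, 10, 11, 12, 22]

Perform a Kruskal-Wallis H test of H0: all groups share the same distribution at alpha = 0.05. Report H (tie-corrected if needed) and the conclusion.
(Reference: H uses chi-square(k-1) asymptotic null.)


Step 1: Combine all N = 14 observations and assign midranks.
sorted (value, group, rank): (9,G3,1), (10,G2,2.5), (10,G3,2.5), (11,G3,4), (12,G1,5.5), (12,G3,5.5), (13,G1,7), (15,G1,8), (16,G2,9), (18,G1,10.5), (18,G2,10.5), (22,G3,12), (25,G2,13), (26,G1,14)
Step 2: Sum ranks within each group.
R_1 = 45 (n_1 = 5)
R_2 = 35 (n_2 = 4)
R_3 = 25 (n_3 = 5)
Step 3: H = 12/(N(N+1)) * sum(R_i^2/n_i) - 3(N+1)
     = 12/(14*15) * (45^2/5 + 35^2/4 + 25^2/5) - 3*15
     = 0.057143 * 836.25 - 45
     = 2.785714.
Step 4: Ties present; correction factor C = 1 - 18/(14^3 - 14) = 0.993407. Corrected H = 2.785714 / 0.993407 = 2.804204.
Step 5: Under H0, H ~ chi^2(2); p-value = 0.246079.
Step 6: alpha = 0.05. fail to reject H0.

H = 2.8042, df = 2, p = 0.246079, fail to reject H0.


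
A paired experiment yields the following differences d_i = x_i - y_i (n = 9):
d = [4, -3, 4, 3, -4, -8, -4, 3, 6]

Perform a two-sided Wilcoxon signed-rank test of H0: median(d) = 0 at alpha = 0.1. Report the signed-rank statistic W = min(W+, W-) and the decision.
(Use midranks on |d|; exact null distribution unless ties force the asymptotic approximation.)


Step 1: Drop any zero differences (none here) and take |d_i|.
|d| = [4, 3, 4, 3, 4, 8, 4, 3, 6]
Step 2: Midrank |d_i| (ties get averaged ranks).
ranks: |4|->5.5, |3|->2, |4|->5.5, |3|->2, |4|->5.5, |8|->9, |4|->5.5, |3|->2, |6|->8
Step 3: Attach original signs; sum ranks with positive sign and with negative sign.
W+ = 5.5 + 5.5 + 2 + 2 + 8 = 23
W- = 2 + 5.5 + 9 + 5.5 = 22
(Check: W+ + W- = 45 should equal n(n+1)/2 = 45.)
Step 4: Test statistic W = min(W+, W-) = 22.
Step 5: Ties in |d|, so use the tie-corrected normal approximation.
        E[W] = n(n+1)/4 = 9*10/4 = 22.5.
        Tie groups: |d|=3 (t=3), |d|=4 (t=4); sum(t^3 - t) = 84.
        Var[W] = n(n+1)(2n+1)/24 - sum(t^3-t)/48 = 1710/24 - 84/48 = 69.5.
        z = (W - E[W]) / sqrt(Var[W]) = (22 - 22.5) / 8.3367 = -0.0600.
        Two-sided p = 2*Phi(z) = 0.952175.
Step 6: alpha = 0.1. fail to reject H0.

W+ = 23, W- = 22, W = min = 22, p = 0.952175, fail to reject H0.


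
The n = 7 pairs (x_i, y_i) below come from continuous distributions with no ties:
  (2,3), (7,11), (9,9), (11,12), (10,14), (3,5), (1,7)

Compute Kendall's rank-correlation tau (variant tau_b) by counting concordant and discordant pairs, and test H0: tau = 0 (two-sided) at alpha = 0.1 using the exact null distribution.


Step 1: Enumerate the 21 unordered pairs (i,j) with i<j and classify each by sign(x_j-x_i) * sign(y_j-y_i).
  (1,2):dx=+5,dy=+8->C; (1,3):dx=+7,dy=+6->C; (1,4):dx=+9,dy=+9->C; (1,5):dx=+8,dy=+11->C
  (1,6):dx=+1,dy=+2->C; (1,7):dx=-1,dy=+4->D; (2,3):dx=+2,dy=-2->D; (2,4):dx=+4,dy=+1->C
  (2,5):dx=+3,dy=+3->C; (2,6):dx=-4,dy=-6->C; (2,7):dx=-6,dy=-4->C; (3,4):dx=+2,dy=+3->C
  (3,5):dx=+1,dy=+5->C; (3,6):dx=-6,dy=-4->C; (3,7):dx=-8,dy=-2->C; (4,5):dx=-1,dy=+2->D
  (4,6):dx=-8,dy=-7->C; (4,7):dx=-10,dy=-5->C; (5,6):dx=-7,dy=-9->C; (5,7):dx=-9,dy=-7->C
  (6,7):dx=-2,dy=+2->D
Step 2: C = 17, D = 4, total pairs = 21.
Step 3: tau = (C - D)/(n(n-1)/2) = (17 - 4)/21 = 0.619048.
Step 4: Exact two-sided p-value (enumerate n! = 5040 permutations of y under H0): p = 0.069048.
Step 5: alpha = 0.1. reject H0.

tau_b = 0.6190 (C=17, D=4), p = 0.069048, reject H0.


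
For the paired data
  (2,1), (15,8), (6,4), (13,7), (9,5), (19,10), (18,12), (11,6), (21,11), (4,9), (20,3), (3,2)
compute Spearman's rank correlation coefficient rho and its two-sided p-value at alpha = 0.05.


Step 1: Rank x and y separately (midranks; no ties here).
rank(x): 2->1, 15->8, 6->4, 13->7, 9->5, 19->10, 18->9, 11->6, 21->12, 4->3, 20->11, 3->2
rank(y): 1->1, 8->8, 4->4, 7->7, 5->5, 10->10, 12->12, 6->6, 11->11, 9->9, 3->3, 2->2
Step 2: d_i = R_x(i) - R_y(i); compute d_i^2.
  (1-1)^2=0, (8-8)^2=0, (4-4)^2=0, (7-7)^2=0, (5-5)^2=0, (10-10)^2=0, (9-12)^2=9, (6-6)^2=0, (12-11)^2=1, (3-9)^2=36, (11-3)^2=64, (2-2)^2=0
sum(d^2) = 110.
Step 3: rho = 1 - 6*110 / (12*(12^2 - 1)) = 1 - 660/1716 = 0.615385.
Step 4: Under H0, t = rho * sqrt((n-2)/(1-rho^2)) = 2.4689 ~ t(10).
Step 5: Two-sided p-value from the t-distribution with 10 df = 0.033170.
Step 6: alpha = 0.05. reject H0.

rho = 0.6154, p = 0.033170, reject H0 at alpha = 0.05.


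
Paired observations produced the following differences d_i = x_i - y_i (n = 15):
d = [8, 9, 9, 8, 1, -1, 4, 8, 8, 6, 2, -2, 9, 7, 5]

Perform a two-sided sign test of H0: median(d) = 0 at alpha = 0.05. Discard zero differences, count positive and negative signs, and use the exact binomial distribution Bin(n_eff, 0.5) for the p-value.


Step 1: Discard zero differences. Original n = 15; n_eff = number of nonzero differences = 15.
Nonzero differences (with sign): +8, +9, +9, +8, +1, -1, +4, +8, +8, +6, +2, -2, +9, +7, +5
Step 2: Count signs: positive = 13, negative = 2.
Step 3: Under H0: P(positive) = 0.5, so the number of positives S ~ Bin(15, 0.5).
Step 4: Two-sided exact p-value = sum of Bin(15,0.5) probabilities at or below the observed probability = 0.007385.
Step 5: alpha = 0.05. reject H0.

n_eff = 15, pos = 13, neg = 2, p = 0.007385, reject H0.


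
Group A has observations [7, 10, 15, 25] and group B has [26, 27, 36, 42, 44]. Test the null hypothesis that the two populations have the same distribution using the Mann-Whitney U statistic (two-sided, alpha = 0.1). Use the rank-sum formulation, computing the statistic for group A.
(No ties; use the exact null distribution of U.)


Step 1: Combine and sort all 9 observations; assign midranks.
sorted (value, group): (7,X), (10,X), (15,X), (25,X), (26,Y), (27,Y), (36,Y), (42,Y), (44,Y)
ranks: 7->1, 10->2, 15->3, 25->4, 26->5, 27->6, 36->7, 42->8, 44->9
Step 2: Rank sum for X: R1 = 1 + 2 + 3 + 4 = 10.
Step 3: U_X = R1 - n1(n1+1)/2 = 10 - 4*5/2 = 10 - 10 = 0.
       U_Y = n1*n2 - U_X = 20 - 0 = 20.
Step 4: No ties, so the exact null distribution of U (based on enumerating the C(9,4) = 126 equally likely rank assignments) gives the two-sided p-value.
Step 5: p-value = 0.015873; compare to alpha = 0.1. reject H0.

U_X = 0, p = 0.015873, reject H0 at alpha = 0.1.


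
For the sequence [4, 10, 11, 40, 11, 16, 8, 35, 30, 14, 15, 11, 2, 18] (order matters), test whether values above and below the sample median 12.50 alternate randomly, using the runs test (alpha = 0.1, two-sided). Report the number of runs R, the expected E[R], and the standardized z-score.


Step 1: Compute median = 12.50; label A = above, B = below.
Labels in order: BBBABABAAAABBA  (n_A = 7, n_B = 7)
Step 2: Count runs R = 8.
Step 3: Under H0 (random ordering), E[R] = 2*n_A*n_B/(n_A+n_B) + 1 = 2*7*7/14 + 1 = 8.0000.
        Var[R] = 2*n_A*n_B*(2*n_A*n_B - n_A - n_B) / ((n_A+n_B)^2 * (n_A+n_B-1)) = 8232/2548 = 3.2308.
        SD[R] = 1.7974.
Step 4: R = E[R], so z = 0 with no continuity correction.
Step 5: Two-sided p-value via normal approximation = 2*(1 - Phi(|z|)) = 1.000000.
Step 6: alpha = 0.1. fail to reject H0.

R = 8, z = 0.0000, p = 1.000000, fail to reject H0.


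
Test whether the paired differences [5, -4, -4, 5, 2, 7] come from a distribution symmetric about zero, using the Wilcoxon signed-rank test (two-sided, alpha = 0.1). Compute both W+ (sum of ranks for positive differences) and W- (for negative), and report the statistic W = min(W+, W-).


Step 1: Drop any zero differences (none here) and take |d_i|.
|d| = [5, 4, 4, 5, 2, 7]
Step 2: Midrank |d_i| (ties get averaged ranks).
ranks: |5|->4.5, |4|->2.5, |4|->2.5, |5|->4.5, |2|->1, |7|->6
Step 3: Attach original signs; sum ranks with positive sign and with negative sign.
W+ = 4.5 + 4.5 + 1 + 6 = 16
W- = 2.5 + 2.5 = 5
(Check: W+ + W- = 21 should equal n(n+1)/2 = 21.)
Step 4: Test statistic W = min(W+, W-) = 5.
Step 5: Ties in |d|, so use the tie-corrected normal approximation.
        E[W] = n(n+1)/4 = 6*7/4 = 10.5.
        Tie groups: |d|=4 (t=2), |d|=5 (t=2); sum(t^3 - t) = 12.
        Var[W] = n(n+1)(2n+1)/24 - sum(t^3-t)/48 = 546/24 - 12/48 = 22.5.
        z = (W - E[W]) / sqrt(Var[W]) = (5 - 10.5) / 4.7434 = -1.1595.
        Two-sided p = 2*Phi(z) = 0.246252.
Step 6: alpha = 0.1. fail to reject H0.

W+ = 16, W- = 5, W = min = 5, p = 0.246252, fail to reject H0.


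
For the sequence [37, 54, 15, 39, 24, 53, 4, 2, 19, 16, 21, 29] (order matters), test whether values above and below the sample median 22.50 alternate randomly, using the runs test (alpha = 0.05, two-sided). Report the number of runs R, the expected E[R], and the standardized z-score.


Step 1: Compute median = 22.50; label A = above, B = below.
Labels in order: AABAAABBBBBA  (n_A = 6, n_B = 6)
Step 2: Count runs R = 5.
Step 3: Under H0 (random ordering), E[R] = 2*n_A*n_B/(n_A+n_B) + 1 = 2*6*6/12 + 1 = 7.0000.
        Var[R] = 2*n_A*n_B*(2*n_A*n_B - n_A - n_B) / ((n_A+n_B)^2 * (n_A+n_B-1)) = 4320/1584 = 2.7273.
        SD[R] = 1.6514.
Step 4: Continuity-corrected z = (R + 0.5 - E[R]) / SD[R] = (5 + 0.5 - 7.0000) / 1.6514 = -0.9083.
Step 5: Two-sided p-value via normal approximation = 2*(1 - Phi(|z|)) = 0.363722.
Step 6: alpha = 0.05. fail to reject H0.

R = 5, z = -0.9083, p = 0.363722, fail to reject H0.


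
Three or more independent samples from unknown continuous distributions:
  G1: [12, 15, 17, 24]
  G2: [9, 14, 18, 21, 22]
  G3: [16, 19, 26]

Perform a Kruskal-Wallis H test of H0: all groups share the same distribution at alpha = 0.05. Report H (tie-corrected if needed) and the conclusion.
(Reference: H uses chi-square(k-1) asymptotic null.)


Step 1: Combine all N = 12 observations and assign midranks.
sorted (value, group, rank): (9,G2,1), (12,G1,2), (14,G2,3), (15,G1,4), (16,G3,5), (17,G1,6), (18,G2,7), (19,G3,8), (21,G2,9), (22,G2,10), (24,G1,11), (26,G3,12)
Step 2: Sum ranks within each group.
R_1 = 23 (n_1 = 4)
R_2 = 30 (n_2 = 5)
R_3 = 25 (n_3 = 3)
Step 3: H = 12/(N(N+1)) * sum(R_i^2/n_i) - 3(N+1)
     = 12/(12*13) * (23^2/4 + 30^2/5 + 25^2/3) - 3*13
     = 0.076923 * 520.583 - 39
     = 1.044872.
Step 4: No ties, so H is used without correction.
Step 5: Under H0, H ~ chi^2(2); p-value = 0.593074.
Step 6: alpha = 0.05. fail to reject H0.

H = 1.0449, df = 2, p = 0.593074, fail to reject H0.


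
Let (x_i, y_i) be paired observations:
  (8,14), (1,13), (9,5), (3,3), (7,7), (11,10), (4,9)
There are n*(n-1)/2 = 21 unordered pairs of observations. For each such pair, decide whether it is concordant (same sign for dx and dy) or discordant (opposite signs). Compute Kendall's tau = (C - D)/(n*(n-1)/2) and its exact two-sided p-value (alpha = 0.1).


Step 1: Enumerate the 21 unordered pairs (i,j) with i<j and classify each by sign(x_j-x_i) * sign(y_j-y_i).
  (1,2):dx=-7,dy=-1->C; (1,3):dx=+1,dy=-9->D; (1,4):dx=-5,dy=-11->C; (1,5):dx=-1,dy=-7->C
  (1,6):dx=+3,dy=-4->D; (1,7):dx=-4,dy=-5->C; (2,3):dx=+8,dy=-8->D; (2,4):dx=+2,dy=-10->D
  (2,5):dx=+6,dy=-6->D; (2,6):dx=+10,dy=-3->D; (2,7):dx=+3,dy=-4->D; (3,4):dx=-6,dy=-2->C
  (3,5):dx=-2,dy=+2->D; (3,6):dx=+2,dy=+5->C; (3,7):dx=-5,dy=+4->D; (4,5):dx=+4,dy=+4->C
  (4,6):dx=+8,dy=+7->C; (4,7):dx=+1,dy=+6->C; (5,6):dx=+4,dy=+3->C; (5,7):dx=-3,dy=+2->D
  (6,7):dx=-7,dy=-1->C
Step 2: C = 11, D = 10, total pairs = 21.
Step 3: tau = (C - D)/(n(n-1)/2) = (11 - 10)/21 = 0.047619.
Step 4: Exact two-sided p-value (enumerate n! = 5040 permutations of y under H0): p = 1.000000.
Step 5: alpha = 0.1. fail to reject H0.

tau_b = 0.0476 (C=11, D=10), p = 1.000000, fail to reject H0.


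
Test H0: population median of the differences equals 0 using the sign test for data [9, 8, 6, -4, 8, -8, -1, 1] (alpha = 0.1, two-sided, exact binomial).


Step 1: Discard zero differences. Original n = 8; n_eff = number of nonzero differences = 8.
Nonzero differences (with sign): +9, +8, +6, -4, +8, -8, -1, +1
Step 2: Count signs: positive = 5, negative = 3.
Step 3: Under H0: P(positive) = 0.5, so the number of positives S ~ Bin(8, 0.5).
Step 4: Two-sided exact p-value = sum of Bin(8,0.5) probabilities at or below the observed probability = 0.726562.
Step 5: alpha = 0.1. fail to reject H0.

n_eff = 8, pos = 5, neg = 3, p = 0.726562, fail to reject H0.


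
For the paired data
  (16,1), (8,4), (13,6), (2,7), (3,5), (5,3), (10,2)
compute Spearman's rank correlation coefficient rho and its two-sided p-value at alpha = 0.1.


Step 1: Rank x and y separately (midranks; no ties here).
rank(x): 16->7, 8->4, 13->6, 2->1, 3->2, 5->3, 10->5
rank(y): 1->1, 4->4, 6->6, 7->7, 5->5, 3->3, 2->2
Step 2: d_i = R_x(i) - R_y(i); compute d_i^2.
  (7-1)^2=36, (4-4)^2=0, (6-6)^2=0, (1-7)^2=36, (2-5)^2=9, (3-3)^2=0, (5-2)^2=9
sum(d^2) = 90.
Step 3: rho = 1 - 6*90 / (7*(7^2 - 1)) = 1 - 540/336 = -0.607143.
Step 4: Under H0, t = rho * sqrt((n-2)/(1-rho^2)) = -1.7086 ~ t(5).
Step 5: Two-sided p-value from the t-distribution with 5 df = 0.148231.
Step 6: alpha = 0.1. fail to reject H0.

rho = -0.6071, p = 0.148231, fail to reject H0 at alpha = 0.1.


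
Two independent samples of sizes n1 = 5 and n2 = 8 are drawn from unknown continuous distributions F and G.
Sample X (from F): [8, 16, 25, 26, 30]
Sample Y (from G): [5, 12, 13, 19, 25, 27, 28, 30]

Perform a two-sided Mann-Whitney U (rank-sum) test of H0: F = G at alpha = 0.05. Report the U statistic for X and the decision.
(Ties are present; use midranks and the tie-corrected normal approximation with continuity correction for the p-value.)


Step 1: Combine and sort all 13 observations; assign midranks.
sorted (value, group): (5,Y), (8,X), (12,Y), (13,Y), (16,X), (19,Y), (25,X), (25,Y), (26,X), (27,Y), (28,Y), (30,X), (30,Y)
ranks: 5->1, 8->2, 12->3, 13->4, 16->5, 19->6, 25->7.5, 25->7.5, 26->9, 27->10, 28->11, 30->12.5, 30->12.5
Step 2: Rank sum for X: R1 = 2 + 5 + 7.5 + 9 + 12.5 = 36.
Step 3: U_X = R1 - n1(n1+1)/2 = 36 - 5*6/2 = 36 - 15 = 21.
       U_Y = n1*n2 - U_X = 40 - 21 = 19.
Step 4: Ties are present, so use the tie-corrected normal approximation (with continuity correction) for the p-value.
Step 5: p-value = 0.941492; compare to alpha = 0.05. fail to reject H0.

U_X = 21, p = 0.941492, fail to reject H0 at alpha = 0.05.


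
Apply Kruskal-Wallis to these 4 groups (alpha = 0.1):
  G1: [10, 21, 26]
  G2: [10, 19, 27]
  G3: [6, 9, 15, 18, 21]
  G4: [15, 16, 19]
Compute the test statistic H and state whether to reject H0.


Step 1: Combine all N = 14 observations and assign midranks.
sorted (value, group, rank): (6,G3,1), (9,G3,2), (10,G1,3.5), (10,G2,3.5), (15,G3,5.5), (15,G4,5.5), (16,G4,7), (18,G3,8), (19,G2,9.5), (19,G4,9.5), (21,G1,11.5), (21,G3,11.5), (26,G1,13), (27,G2,14)
Step 2: Sum ranks within each group.
R_1 = 28 (n_1 = 3)
R_2 = 27 (n_2 = 3)
R_3 = 28 (n_3 = 5)
R_4 = 22 (n_4 = 3)
Step 3: H = 12/(N(N+1)) * sum(R_i^2/n_i) - 3(N+1)
     = 12/(14*15) * (28^2/3 + 27^2/3 + 28^2/5 + 22^2/3) - 3*15
     = 0.057143 * 822.467 - 45
     = 1.998095.
Step 4: Ties present; correction factor C = 1 - 24/(14^3 - 14) = 0.991209. Corrected H = 1.998095 / 0.991209 = 2.015817.
Step 5: Under H0, H ~ chi^2(3); p-value = 0.569130.
Step 6: alpha = 0.1. fail to reject H0.

H = 2.0158, df = 3, p = 0.569130, fail to reject H0.


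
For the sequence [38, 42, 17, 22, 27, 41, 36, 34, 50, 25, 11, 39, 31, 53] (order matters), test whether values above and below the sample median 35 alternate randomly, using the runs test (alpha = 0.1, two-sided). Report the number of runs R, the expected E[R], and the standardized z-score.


Step 1: Compute median = 35; label A = above, B = below.
Labels in order: AABBBAABABBABA  (n_A = 7, n_B = 7)
Step 2: Count runs R = 9.
Step 3: Under H0 (random ordering), E[R] = 2*n_A*n_B/(n_A+n_B) + 1 = 2*7*7/14 + 1 = 8.0000.
        Var[R] = 2*n_A*n_B*(2*n_A*n_B - n_A - n_B) / ((n_A+n_B)^2 * (n_A+n_B-1)) = 8232/2548 = 3.2308.
        SD[R] = 1.7974.
Step 4: Continuity-corrected z = (R - 0.5 - E[R]) / SD[R] = (9 - 0.5 - 8.0000) / 1.7974 = 0.2782.
Step 5: Two-sided p-value via normal approximation = 2*(1 - Phi(|z|)) = 0.780879.
Step 6: alpha = 0.1. fail to reject H0.

R = 9, z = 0.2782, p = 0.780879, fail to reject H0.


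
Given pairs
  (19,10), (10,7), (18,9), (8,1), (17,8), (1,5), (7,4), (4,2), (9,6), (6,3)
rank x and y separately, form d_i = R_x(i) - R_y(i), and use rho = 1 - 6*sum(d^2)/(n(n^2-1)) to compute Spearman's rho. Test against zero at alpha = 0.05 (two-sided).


Step 1: Rank x and y separately (midranks; no ties here).
rank(x): 19->10, 10->7, 18->9, 8->5, 17->8, 1->1, 7->4, 4->2, 9->6, 6->3
rank(y): 10->10, 7->7, 9->9, 1->1, 8->8, 5->5, 4->4, 2->2, 6->6, 3->3
Step 2: d_i = R_x(i) - R_y(i); compute d_i^2.
  (10-10)^2=0, (7-7)^2=0, (9-9)^2=0, (5-1)^2=16, (8-8)^2=0, (1-5)^2=16, (4-4)^2=0, (2-2)^2=0, (6-6)^2=0, (3-3)^2=0
sum(d^2) = 32.
Step 3: rho = 1 - 6*32 / (10*(10^2 - 1)) = 1 - 192/990 = 0.806061.
Step 4: Under H0, t = rho * sqrt((n-2)/(1-rho^2)) = 3.8522 ~ t(8).
Step 5: Two-sided p-value from the t-distribution with 8 df = 0.004862.
Step 6: alpha = 0.05. reject H0.

rho = 0.8061, p = 0.004862, reject H0 at alpha = 0.05.


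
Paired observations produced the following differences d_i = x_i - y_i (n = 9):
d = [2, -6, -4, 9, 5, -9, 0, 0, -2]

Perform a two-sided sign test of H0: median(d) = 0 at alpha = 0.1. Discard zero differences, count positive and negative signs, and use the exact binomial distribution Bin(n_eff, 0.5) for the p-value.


Step 1: Discard zero differences. Original n = 9; n_eff = number of nonzero differences = 7.
Nonzero differences (with sign): +2, -6, -4, +9, +5, -9, -2
Step 2: Count signs: positive = 3, negative = 4.
Step 3: Under H0: P(positive) = 0.5, so the number of positives S ~ Bin(7, 0.5).
Step 4: Two-sided exact p-value = sum of Bin(7,0.5) probabilities at or below the observed probability = 1.000000.
Step 5: alpha = 0.1. fail to reject H0.

n_eff = 7, pos = 3, neg = 4, p = 1.000000, fail to reject H0.


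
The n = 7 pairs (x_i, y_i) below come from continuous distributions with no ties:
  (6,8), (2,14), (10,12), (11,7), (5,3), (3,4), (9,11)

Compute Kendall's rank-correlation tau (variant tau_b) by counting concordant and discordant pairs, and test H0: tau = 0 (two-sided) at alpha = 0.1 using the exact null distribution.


Step 1: Enumerate the 21 unordered pairs (i,j) with i<j and classify each by sign(x_j-x_i) * sign(y_j-y_i).
  (1,2):dx=-4,dy=+6->D; (1,3):dx=+4,dy=+4->C; (1,4):dx=+5,dy=-1->D; (1,5):dx=-1,dy=-5->C
  (1,6):dx=-3,dy=-4->C; (1,7):dx=+3,dy=+3->C; (2,3):dx=+8,dy=-2->D; (2,4):dx=+9,dy=-7->D
  (2,5):dx=+3,dy=-11->D; (2,6):dx=+1,dy=-10->D; (2,7):dx=+7,dy=-3->D; (3,4):dx=+1,dy=-5->D
  (3,5):dx=-5,dy=-9->C; (3,6):dx=-7,dy=-8->C; (3,7):dx=-1,dy=-1->C; (4,5):dx=-6,dy=-4->C
  (4,6):dx=-8,dy=-3->C; (4,7):dx=-2,dy=+4->D; (5,6):dx=-2,dy=+1->D; (5,7):dx=+4,dy=+8->C
  (6,7):dx=+6,dy=+7->C
Step 2: C = 11, D = 10, total pairs = 21.
Step 3: tau = (C - D)/(n(n-1)/2) = (11 - 10)/21 = 0.047619.
Step 4: Exact two-sided p-value (enumerate n! = 5040 permutations of y under H0): p = 1.000000.
Step 5: alpha = 0.1. fail to reject H0.

tau_b = 0.0476 (C=11, D=10), p = 1.000000, fail to reject H0.


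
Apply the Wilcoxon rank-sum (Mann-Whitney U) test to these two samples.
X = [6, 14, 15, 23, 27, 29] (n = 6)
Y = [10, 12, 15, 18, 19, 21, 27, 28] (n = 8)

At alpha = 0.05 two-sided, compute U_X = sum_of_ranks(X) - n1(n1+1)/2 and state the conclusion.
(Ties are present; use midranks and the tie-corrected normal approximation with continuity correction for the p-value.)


Step 1: Combine and sort all 14 observations; assign midranks.
sorted (value, group): (6,X), (10,Y), (12,Y), (14,X), (15,X), (15,Y), (18,Y), (19,Y), (21,Y), (23,X), (27,X), (27,Y), (28,Y), (29,X)
ranks: 6->1, 10->2, 12->3, 14->4, 15->5.5, 15->5.5, 18->7, 19->8, 21->9, 23->10, 27->11.5, 27->11.5, 28->13, 29->14
Step 2: Rank sum for X: R1 = 1 + 4 + 5.5 + 10 + 11.5 + 14 = 46.
Step 3: U_X = R1 - n1(n1+1)/2 = 46 - 6*7/2 = 46 - 21 = 25.
       U_Y = n1*n2 - U_X = 48 - 25 = 23.
Step 4: Ties are present, so use the tie-corrected normal approximation (with continuity correction) for the p-value.
Step 5: p-value = 0.948419; compare to alpha = 0.05. fail to reject H0.

U_X = 25, p = 0.948419, fail to reject H0 at alpha = 0.05.


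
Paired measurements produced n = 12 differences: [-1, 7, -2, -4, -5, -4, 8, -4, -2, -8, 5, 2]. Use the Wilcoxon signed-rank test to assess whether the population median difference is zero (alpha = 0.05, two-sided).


Step 1: Drop any zero differences (none here) and take |d_i|.
|d| = [1, 7, 2, 4, 5, 4, 8, 4, 2, 8, 5, 2]
Step 2: Midrank |d_i| (ties get averaged ranks).
ranks: |1|->1, |7|->10, |2|->3, |4|->6, |5|->8.5, |4|->6, |8|->11.5, |4|->6, |2|->3, |8|->11.5, |5|->8.5, |2|->3
Step 3: Attach original signs; sum ranks with positive sign and with negative sign.
W+ = 10 + 11.5 + 8.5 + 3 = 33
W- = 1 + 3 + 6 + 8.5 + 6 + 6 + 3 + 11.5 = 45
(Check: W+ + W- = 78 should equal n(n+1)/2 = 78.)
Step 4: Test statistic W = min(W+, W-) = 33.
Step 5: Ties in |d|, so use the tie-corrected normal approximation.
        E[W] = n(n+1)/4 = 12*13/4 = 39.
        Tie groups: |d|=2 (t=3), |d|=4 (t=3), |d|=5 (t=2), |d|=8 (t=2); sum(t^3 - t) = 60.
        Var[W] = n(n+1)(2n+1)/24 - sum(t^3-t)/48 = 3900/24 - 60/48 = 161.25.
        z = (W - E[W]) / sqrt(Var[W]) = (33 - 39) / 12.6984 = -0.4725.
        Two-sided p = 2*Phi(z) = 0.636570.
Step 6: alpha = 0.05. fail to reject H0.

W+ = 33, W- = 45, W = min = 33, p = 0.636570, fail to reject H0.


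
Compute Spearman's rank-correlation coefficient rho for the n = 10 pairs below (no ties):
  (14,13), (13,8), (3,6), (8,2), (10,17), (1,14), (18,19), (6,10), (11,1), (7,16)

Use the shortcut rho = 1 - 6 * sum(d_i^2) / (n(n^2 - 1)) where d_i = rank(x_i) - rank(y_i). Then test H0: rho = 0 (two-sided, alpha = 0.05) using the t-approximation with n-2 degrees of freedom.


Step 1: Rank x and y separately (midranks; no ties here).
rank(x): 14->9, 13->8, 3->2, 8->5, 10->6, 1->1, 18->10, 6->3, 11->7, 7->4
rank(y): 13->6, 8->4, 6->3, 2->2, 17->9, 14->7, 19->10, 10->5, 1->1, 16->8
Step 2: d_i = R_x(i) - R_y(i); compute d_i^2.
  (9-6)^2=9, (8-4)^2=16, (2-3)^2=1, (5-2)^2=9, (6-9)^2=9, (1-7)^2=36, (10-10)^2=0, (3-5)^2=4, (7-1)^2=36, (4-8)^2=16
sum(d^2) = 136.
Step 3: rho = 1 - 6*136 / (10*(10^2 - 1)) = 1 - 816/990 = 0.175758.
Step 4: Under H0, t = rho * sqrt((n-2)/(1-rho^2)) = 0.5050 ~ t(8).
Step 5: Two-sided p-value from the t-distribution with 8 df = 0.627188.
Step 6: alpha = 0.05. fail to reject H0.

rho = 0.1758, p = 0.627188, fail to reject H0 at alpha = 0.05.


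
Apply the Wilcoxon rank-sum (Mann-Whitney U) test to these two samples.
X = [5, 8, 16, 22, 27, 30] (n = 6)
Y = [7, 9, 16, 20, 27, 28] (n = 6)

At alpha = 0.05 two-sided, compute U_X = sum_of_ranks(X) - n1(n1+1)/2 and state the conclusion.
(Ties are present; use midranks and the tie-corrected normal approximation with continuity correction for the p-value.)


Step 1: Combine and sort all 12 observations; assign midranks.
sorted (value, group): (5,X), (7,Y), (8,X), (9,Y), (16,X), (16,Y), (20,Y), (22,X), (27,X), (27,Y), (28,Y), (30,X)
ranks: 5->1, 7->2, 8->3, 9->4, 16->5.5, 16->5.5, 20->7, 22->8, 27->9.5, 27->9.5, 28->11, 30->12
Step 2: Rank sum for X: R1 = 1 + 3 + 5.5 + 8 + 9.5 + 12 = 39.
Step 3: U_X = R1 - n1(n1+1)/2 = 39 - 6*7/2 = 39 - 21 = 18.
       U_Y = n1*n2 - U_X = 36 - 18 = 18.
Step 4: Ties are present, so use the tie-corrected normal approximation (with continuity correction) for the p-value.
Step 5: p-value = 1.000000; compare to alpha = 0.05. fail to reject H0.

U_X = 18, p = 1.000000, fail to reject H0 at alpha = 0.05.


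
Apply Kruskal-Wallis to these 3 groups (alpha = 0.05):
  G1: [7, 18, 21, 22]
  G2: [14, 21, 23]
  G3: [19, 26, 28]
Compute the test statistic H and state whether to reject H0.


Step 1: Combine all N = 10 observations and assign midranks.
sorted (value, group, rank): (7,G1,1), (14,G2,2), (18,G1,3), (19,G3,4), (21,G1,5.5), (21,G2,5.5), (22,G1,7), (23,G2,8), (26,G3,9), (28,G3,10)
Step 2: Sum ranks within each group.
R_1 = 16.5 (n_1 = 4)
R_2 = 15.5 (n_2 = 3)
R_3 = 23 (n_3 = 3)
Step 3: H = 12/(N(N+1)) * sum(R_i^2/n_i) - 3(N+1)
     = 12/(10*11) * (16.5^2/4 + 15.5^2/3 + 23^2/3) - 3*11
     = 0.109091 * 324.479 - 33
     = 2.397727.
Step 4: Ties present; correction factor C = 1 - 6/(10^3 - 10) = 0.993939. Corrected H = 2.397727 / 0.993939 = 2.412348.
Step 5: Under H0, H ~ chi^2(2); p-value = 0.299340.
Step 6: alpha = 0.05. fail to reject H0.

H = 2.4123, df = 2, p = 0.299340, fail to reject H0.


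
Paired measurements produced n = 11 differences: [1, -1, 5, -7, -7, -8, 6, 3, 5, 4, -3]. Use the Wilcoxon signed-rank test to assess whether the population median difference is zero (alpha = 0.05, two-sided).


Step 1: Drop any zero differences (none here) and take |d_i|.
|d| = [1, 1, 5, 7, 7, 8, 6, 3, 5, 4, 3]
Step 2: Midrank |d_i| (ties get averaged ranks).
ranks: |1|->1.5, |1|->1.5, |5|->6.5, |7|->9.5, |7|->9.5, |8|->11, |6|->8, |3|->3.5, |5|->6.5, |4|->5, |3|->3.5
Step 3: Attach original signs; sum ranks with positive sign and with negative sign.
W+ = 1.5 + 6.5 + 8 + 3.5 + 6.5 + 5 = 31
W- = 1.5 + 9.5 + 9.5 + 11 + 3.5 = 35
(Check: W+ + W- = 66 should equal n(n+1)/2 = 66.)
Step 4: Test statistic W = min(W+, W-) = 31.
Step 5: Ties in |d|, so use the tie-corrected normal approximation.
        E[W] = n(n+1)/4 = 11*12/4 = 33.
        Tie groups: |d|=1 (t=2), |d|=3 (t=2), |d|=5 (t=2), |d|=7 (t=2); sum(t^3 - t) = 24.
        Var[W] = n(n+1)(2n+1)/24 - sum(t^3-t)/48 = 3036/24 - 24/48 = 126.
        z = (W - E[W]) / sqrt(Var[W]) = (31 - 33) / 11.2250 = -0.1782.
        Two-sided p = 2*Phi(z) = 0.858586.
Step 6: alpha = 0.05. fail to reject H0.

W+ = 31, W- = 35, W = min = 31, p = 0.858586, fail to reject H0.


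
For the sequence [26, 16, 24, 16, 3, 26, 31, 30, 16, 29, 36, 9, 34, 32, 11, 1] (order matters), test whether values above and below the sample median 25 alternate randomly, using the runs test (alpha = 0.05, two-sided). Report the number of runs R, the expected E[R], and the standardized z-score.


Step 1: Compute median = 25; label A = above, B = below.
Labels in order: ABBBBAAABAABAABB  (n_A = 8, n_B = 8)
Step 2: Count runs R = 8.
Step 3: Under H0 (random ordering), E[R] = 2*n_A*n_B/(n_A+n_B) + 1 = 2*8*8/16 + 1 = 9.0000.
        Var[R] = 2*n_A*n_B*(2*n_A*n_B - n_A - n_B) / ((n_A+n_B)^2 * (n_A+n_B-1)) = 14336/3840 = 3.7333.
        SD[R] = 1.9322.
Step 4: Continuity-corrected z = (R + 0.5 - E[R]) / SD[R] = (8 + 0.5 - 9.0000) / 1.9322 = -0.2588.
Step 5: Two-sided p-value via normal approximation = 2*(1 - Phi(|z|)) = 0.795809.
Step 6: alpha = 0.05. fail to reject H0.

R = 8, z = -0.2588, p = 0.795809, fail to reject H0.


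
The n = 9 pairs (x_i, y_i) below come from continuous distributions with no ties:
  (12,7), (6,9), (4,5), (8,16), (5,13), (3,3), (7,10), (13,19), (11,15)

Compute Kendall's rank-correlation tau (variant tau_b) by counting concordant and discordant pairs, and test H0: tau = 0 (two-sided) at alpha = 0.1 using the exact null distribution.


Step 1: Enumerate the 36 unordered pairs (i,j) with i<j and classify each by sign(x_j-x_i) * sign(y_j-y_i).
  (1,2):dx=-6,dy=+2->D; (1,3):dx=-8,dy=-2->C; (1,4):dx=-4,dy=+9->D; (1,5):dx=-7,dy=+6->D
  (1,6):dx=-9,dy=-4->C; (1,7):dx=-5,dy=+3->D; (1,8):dx=+1,dy=+12->C; (1,9):dx=-1,dy=+8->D
  (2,3):dx=-2,dy=-4->C; (2,4):dx=+2,dy=+7->C; (2,5):dx=-1,dy=+4->D; (2,6):dx=-3,dy=-6->C
  (2,7):dx=+1,dy=+1->C; (2,8):dx=+7,dy=+10->C; (2,9):dx=+5,dy=+6->C; (3,4):dx=+4,dy=+11->C
  (3,5):dx=+1,dy=+8->C; (3,6):dx=-1,dy=-2->C; (3,7):dx=+3,dy=+5->C; (3,8):dx=+9,dy=+14->C
  (3,9):dx=+7,dy=+10->C; (4,5):dx=-3,dy=-3->C; (4,6):dx=-5,dy=-13->C; (4,7):dx=-1,dy=-6->C
  (4,8):dx=+5,dy=+3->C; (4,9):dx=+3,dy=-1->D; (5,6):dx=-2,dy=-10->C; (5,7):dx=+2,dy=-3->D
  (5,8):dx=+8,dy=+6->C; (5,9):dx=+6,dy=+2->C; (6,7):dx=+4,dy=+7->C; (6,8):dx=+10,dy=+16->C
  (6,9):dx=+8,dy=+12->C; (7,8):dx=+6,dy=+9->C; (7,9):dx=+4,dy=+5->C; (8,9):dx=-2,dy=-4->C
Step 2: C = 28, D = 8, total pairs = 36.
Step 3: tau = (C - D)/(n(n-1)/2) = (28 - 8)/36 = 0.555556.
Step 4: Exact two-sided p-value (enumerate n! = 362880 permutations of y under H0): p = 0.044615.
Step 5: alpha = 0.1. reject H0.

tau_b = 0.5556 (C=28, D=8), p = 0.044615, reject H0.


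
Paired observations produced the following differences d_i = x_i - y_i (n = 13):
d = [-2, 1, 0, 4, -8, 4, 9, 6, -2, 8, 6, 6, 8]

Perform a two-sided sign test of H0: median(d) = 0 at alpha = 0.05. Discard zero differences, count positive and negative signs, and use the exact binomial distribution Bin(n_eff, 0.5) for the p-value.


Step 1: Discard zero differences. Original n = 13; n_eff = number of nonzero differences = 12.
Nonzero differences (with sign): -2, +1, +4, -8, +4, +9, +6, -2, +8, +6, +6, +8
Step 2: Count signs: positive = 9, negative = 3.
Step 3: Under H0: P(positive) = 0.5, so the number of positives S ~ Bin(12, 0.5).
Step 4: Two-sided exact p-value = sum of Bin(12,0.5) probabilities at or below the observed probability = 0.145996.
Step 5: alpha = 0.05. fail to reject H0.

n_eff = 12, pos = 9, neg = 3, p = 0.145996, fail to reject H0.


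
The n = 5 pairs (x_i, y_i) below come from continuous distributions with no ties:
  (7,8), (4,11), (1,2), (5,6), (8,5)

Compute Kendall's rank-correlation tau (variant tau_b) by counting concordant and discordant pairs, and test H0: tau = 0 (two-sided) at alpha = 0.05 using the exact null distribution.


Step 1: Enumerate the 10 unordered pairs (i,j) with i<j and classify each by sign(x_j-x_i) * sign(y_j-y_i).
  (1,2):dx=-3,dy=+3->D; (1,3):dx=-6,dy=-6->C; (1,4):dx=-2,dy=-2->C; (1,5):dx=+1,dy=-3->D
  (2,3):dx=-3,dy=-9->C; (2,4):dx=+1,dy=-5->D; (2,5):dx=+4,dy=-6->D; (3,4):dx=+4,dy=+4->C
  (3,5):dx=+7,dy=+3->C; (4,5):dx=+3,dy=-1->D
Step 2: C = 5, D = 5, total pairs = 10.
Step 3: tau = (C - D)/(n(n-1)/2) = (5 - 5)/10 = 0.000000.
Step 4: Exact two-sided p-value (enumerate n! = 120 permutations of y under H0): p = 1.000000.
Step 5: alpha = 0.05. fail to reject H0.

tau_b = 0.0000 (C=5, D=5), p = 1.000000, fail to reject H0.


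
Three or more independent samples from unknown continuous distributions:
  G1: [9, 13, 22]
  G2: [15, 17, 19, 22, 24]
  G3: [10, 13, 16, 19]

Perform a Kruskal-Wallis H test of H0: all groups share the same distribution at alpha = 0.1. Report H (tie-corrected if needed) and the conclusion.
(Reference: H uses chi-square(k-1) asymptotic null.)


Step 1: Combine all N = 12 observations and assign midranks.
sorted (value, group, rank): (9,G1,1), (10,G3,2), (13,G1,3.5), (13,G3,3.5), (15,G2,5), (16,G3,6), (17,G2,7), (19,G2,8.5), (19,G3,8.5), (22,G1,10.5), (22,G2,10.5), (24,G2,12)
Step 2: Sum ranks within each group.
R_1 = 15 (n_1 = 3)
R_2 = 43 (n_2 = 5)
R_3 = 20 (n_3 = 4)
Step 3: H = 12/(N(N+1)) * sum(R_i^2/n_i) - 3(N+1)
     = 12/(12*13) * (15^2/3 + 43^2/5 + 20^2/4) - 3*13
     = 0.076923 * 544.8 - 39
     = 2.907692.
Step 4: Ties present; correction factor C = 1 - 18/(12^3 - 12) = 0.989510. Corrected H = 2.907692 / 0.989510 = 2.938516.
Step 5: Under H0, H ~ chi^2(2); p-value = 0.230096.
Step 6: alpha = 0.1. fail to reject H0.

H = 2.9385, df = 2, p = 0.230096, fail to reject H0.


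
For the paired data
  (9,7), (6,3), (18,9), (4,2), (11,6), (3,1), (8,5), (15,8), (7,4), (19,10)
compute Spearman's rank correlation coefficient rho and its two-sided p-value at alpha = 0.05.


Step 1: Rank x and y separately (midranks; no ties here).
rank(x): 9->6, 6->3, 18->9, 4->2, 11->7, 3->1, 8->5, 15->8, 7->4, 19->10
rank(y): 7->7, 3->3, 9->9, 2->2, 6->6, 1->1, 5->5, 8->8, 4->4, 10->10
Step 2: d_i = R_x(i) - R_y(i); compute d_i^2.
  (6-7)^2=1, (3-3)^2=0, (9-9)^2=0, (2-2)^2=0, (7-6)^2=1, (1-1)^2=0, (5-5)^2=0, (8-8)^2=0, (4-4)^2=0, (10-10)^2=0
sum(d^2) = 2.
Step 3: rho = 1 - 6*2 / (10*(10^2 - 1)) = 1 - 12/990 = 0.987879.
Step 4: Under H0, t = rho * sqrt((n-2)/(1-rho^2)) = 18.0003 ~ t(8).
Step 5: Two-sided p-value from the t-distribution with 8 df = 0.000000.
Step 6: alpha = 0.05. reject H0.

rho = 0.9879, p = 0.000000, reject H0 at alpha = 0.05.


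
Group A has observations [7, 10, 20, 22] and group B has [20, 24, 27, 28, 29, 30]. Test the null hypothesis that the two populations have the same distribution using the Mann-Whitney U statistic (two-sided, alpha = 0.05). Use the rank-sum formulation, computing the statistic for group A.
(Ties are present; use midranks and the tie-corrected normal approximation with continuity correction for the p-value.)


Step 1: Combine and sort all 10 observations; assign midranks.
sorted (value, group): (7,X), (10,X), (20,X), (20,Y), (22,X), (24,Y), (27,Y), (28,Y), (29,Y), (30,Y)
ranks: 7->1, 10->2, 20->3.5, 20->3.5, 22->5, 24->6, 27->7, 28->8, 29->9, 30->10
Step 2: Rank sum for X: R1 = 1 + 2 + 3.5 + 5 = 11.5.
Step 3: U_X = R1 - n1(n1+1)/2 = 11.5 - 4*5/2 = 11.5 - 10 = 1.5.
       U_Y = n1*n2 - U_X = 24 - 1.5 = 22.5.
Step 4: Ties are present, so use the tie-corrected normal approximation (with continuity correction) for the p-value.
Step 5: p-value = 0.032476; compare to alpha = 0.05. reject H0.

U_X = 1.5, p = 0.032476, reject H0 at alpha = 0.05.


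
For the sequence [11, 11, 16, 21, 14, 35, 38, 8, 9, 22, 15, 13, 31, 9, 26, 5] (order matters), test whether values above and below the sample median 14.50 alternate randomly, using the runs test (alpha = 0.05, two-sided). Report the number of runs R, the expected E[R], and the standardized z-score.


Step 1: Compute median = 14.50; label A = above, B = below.
Labels in order: BBAABAABBAABABAB  (n_A = 8, n_B = 8)
Step 2: Count runs R = 11.
Step 3: Under H0 (random ordering), E[R] = 2*n_A*n_B/(n_A+n_B) + 1 = 2*8*8/16 + 1 = 9.0000.
        Var[R] = 2*n_A*n_B*(2*n_A*n_B - n_A - n_B) / ((n_A+n_B)^2 * (n_A+n_B-1)) = 14336/3840 = 3.7333.
        SD[R] = 1.9322.
Step 4: Continuity-corrected z = (R - 0.5 - E[R]) / SD[R] = (11 - 0.5 - 9.0000) / 1.9322 = 0.7763.
Step 5: Two-sided p-value via normal approximation = 2*(1 - Phi(|z|)) = 0.437558.
Step 6: alpha = 0.05. fail to reject H0.

R = 11, z = 0.7763, p = 0.437558, fail to reject H0.


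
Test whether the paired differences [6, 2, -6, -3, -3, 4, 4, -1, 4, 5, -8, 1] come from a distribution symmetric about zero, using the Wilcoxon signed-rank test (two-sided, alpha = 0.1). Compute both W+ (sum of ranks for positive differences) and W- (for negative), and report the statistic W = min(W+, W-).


Step 1: Drop any zero differences (none here) and take |d_i|.
|d| = [6, 2, 6, 3, 3, 4, 4, 1, 4, 5, 8, 1]
Step 2: Midrank |d_i| (ties get averaged ranks).
ranks: |6|->10.5, |2|->3, |6|->10.5, |3|->4.5, |3|->4.5, |4|->7, |4|->7, |1|->1.5, |4|->7, |5|->9, |8|->12, |1|->1.5
Step 3: Attach original signs; sum ranks with positive sign and with negative sign.
W+ = 10.5 + 3 + 7 + 7 + 7 + 9 + 1.5 = 45
W- = 10.5 + 4.5 + 4.5 + 1.5 + 12 = 33
(Check: W+ + W- = 78 should equal n(n+1)/2 = 78.)
Step 4: Test statistic W = min(W+, W-) = 33.
Step 5: Ties in |d|, so use the tie-corrected normal approximation.
        E[W] = n(n+1)/4 = 12*13/4 = 39.
        Tie groups: |d|=1 (t=2), |d|=3 (t=2), |d|=4 (t=3), |d|=6 (t=2); sum(t^3 - t) = 42.
        Var[W] = n(n+1)(2n+1)/24 - sum(t^3-t)/48 = 3900/24 - 42/48 = 161.625.
        z = (W - E[W]) / sqrt(Var[W]) = (33 - 39) / 12.7132 = -0.4720.
        Two-sided p = 2*Phi(z) = 0.636962.
Step 6: alpha = 0.1. fail to reject H0.

W+ = 45, W- = 33, W = min = 33, p = 0.636962, fail to reject H0.
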